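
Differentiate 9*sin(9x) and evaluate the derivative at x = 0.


Apply the chain rule to differentiate 9*sin(9x):
d/dx [9*sin(9x)]
= 9 * cos(9x) * d/dx(9x)
= 9 * 9 * cos(9x)
= 81 * cos(9x)
Evaluate at x = 0:
= 81 * cos(0)
= 81 * 1
= 81

81


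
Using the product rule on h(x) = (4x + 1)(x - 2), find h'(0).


Let u(x) = 4x + 1 and v(x) = x - 2
u'(x) = 4
v'(x) = 1
Product rule: h'(x) = u'(x)*v(x) + u(x)*v'(x)
= 4 * (x - 2) + (4x + 1) * 1
At x = 0:
u(0) = 4 * 0 + 1 = 1
v(0) = 1 * 0 - 2 = -2
h'(0) = 4 * (-2) + 1 * 1
= -8 + 1
= -7

-7


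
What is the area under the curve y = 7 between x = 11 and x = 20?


The area under a constant function y = 7 is a rectangle.
Width = 20 - 11 = 9
Height = 7
Area = width * height
= 9 * 7
= 63

63


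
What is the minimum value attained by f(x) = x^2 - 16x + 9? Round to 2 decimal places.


For a quadratic f(x) = ax^2 + bx + c with a > 0, the minimum is at the vertex.
Vertex x-coordinate: x = -b/(2a)
x = -(-16) / (2 * 1)
x = 16/2 = 8
Substitute back to find the minimum value:
f(8) = 1 * 8^2 - 16 * 8 + 9
= 64 - 128 + 9
= -55 = -55.00

-55.00


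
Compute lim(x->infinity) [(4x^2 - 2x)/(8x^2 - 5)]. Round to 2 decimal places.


For limits at infinity with equal-degree polynomials,
we compare leading coefficients.
Numerator leading term: 4x^2
Denominator leading term: 8x^2
Divide both by x^2:
lim = (4 - 2/x) / (8 - 5/x^2)
As x -> infinity, the 1/x and 1/x^2 terms vanish:
= 4/8 = 1/2 = 0.50

0.50


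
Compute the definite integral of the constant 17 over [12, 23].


The integral of a constant k over [a, b] equals k * (b - a).
integral from 12 to 23 of 17 dx
= 17 * (23 - 12)
= 17 * 11
= 187

187


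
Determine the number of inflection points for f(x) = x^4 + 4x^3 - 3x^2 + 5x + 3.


Inflection points occur where f''(x) = 0 and concavity changes.
f(x) = x^4 + 4x^3 - 3x^2 + 5x + 3
f'(x) = 4x^3 + 12x^2 - 6x + 5
f''(x) = 12x^2 + 24x - 6
This is a quadratic in x. Use the discriminant to count real roots.
Discriminant = (24)^2 - 4 * 12 * (-6)
= 576 - (-288)
= 864
Since discriminant > 0, f''(x) = 0 has 2 distinct real solutions.
A quadratic with two distinct real roots changes sign at each root, so concavity changes at both.
Number of inflection points: 2

2


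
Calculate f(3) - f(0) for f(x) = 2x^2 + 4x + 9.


Net change = f(b) - f(a)
f(x) = 2x^2 + 4x + 9
Compute f(3):
f(3) = 2 * 3^2 + 4 * 3 + 9
= 18 + 12 + 9
= 39
Compute f(0):
f(0) = 2 * 0^2 + 4 * 0 + 9
= 0 + 0 + 9
= 9
Net change = 39 - 9 = 30

30


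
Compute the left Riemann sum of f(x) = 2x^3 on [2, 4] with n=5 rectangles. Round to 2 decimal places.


Left Riemann sum uses left endpoints of each subinterval.
Interval: [2, 4], n = 5
dx = (4 - 2) / 5 = 2/5
Left endpoints: [2, 12/5, 14/5, 16/5, 18/5]
f values: [16, 3456/125, 5488/125, 8192/125, 11664/125]
Sum = dx * (sum of f values)
= 2/5 * 1232/5
= 2464/25 = 98.56

98.56


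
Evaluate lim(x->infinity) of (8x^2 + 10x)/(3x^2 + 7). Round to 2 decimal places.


For limits at infinity with equal-degree polynomials,
we compare leading coefficients.
Numerator leading term: 8x^2
Denominator leading term: 3x^2
Divide both by x^2:
lim = (8 + 10/x) / (3 + 7/x^2)
As x -> infinity, the 1/x and 1/x^2 terms vanish:
= 8/3 ≈ 2.67

2.67


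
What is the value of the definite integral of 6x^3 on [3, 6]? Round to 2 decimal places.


Find the antiderivative of 6x^3:
F(x) = 6/4 * x^4
Apply the Fundamental Theorem of Calculus:
F(6) - F(3)
= 6/4 * 6^4 - 6/4 * 3^4
= 6/4 * (1296 - 81)
= 6/4 * 1215
= 3645/2 = 1822.50

1822.50


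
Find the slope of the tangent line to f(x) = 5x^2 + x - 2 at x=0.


The slope of the tangent line equals f'(x) at the point.
f(x) = 5x^2 + x - 2
f'(x) = 10x + 1
At x = 0:
f'(0) = 10 * 0 + 1
= 0 + 1
= 1

1


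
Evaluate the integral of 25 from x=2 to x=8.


The integral of a constant k over [a, b] equals k * (b - a).
integral from 2 to 8 of 25 dx
= 25 * (8 - 2)
= 25 * 6
= 150

150


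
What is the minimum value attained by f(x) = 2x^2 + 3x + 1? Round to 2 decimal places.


For a quadratic f(x) = ax^2 + bx + c with a > 0, the minimum is at the vertex.
Vertex x-coordinate: x = -b/(2a)
x = -(3) / (2 * 2)
x = -3/4
Substitute back to find the minimum value:
f(-3/4) = 2 * (-3/4)^2 + 3 * (-3/4) + 1
= 9/8 - 9/4 + 1
= -1/8 ≈ -0.13

-0.13


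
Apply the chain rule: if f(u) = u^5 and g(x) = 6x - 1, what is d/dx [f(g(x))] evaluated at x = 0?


Using the chain rule: (f(g(x)))' = f'(g(x)) * g'(x)
First, find g(0):
g(0) = 6 * 0 - 1 = -1
Next, f'(u) = 5u^4
And g'(x) = 6
So f'(g(0)) * g'(0)
= 5 * (-1)^4 * 6
= 5 * 1 * 6
= 30

30


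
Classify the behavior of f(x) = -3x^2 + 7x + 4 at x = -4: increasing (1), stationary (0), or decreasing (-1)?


Compute f'(x) to determine behavior:
f'(x) = -6x + 7
f'(-4) = -6 * (-4) + 7
= 24 + 7
= 31
Since f'(-4) > 0, the function is increasing (1)

1


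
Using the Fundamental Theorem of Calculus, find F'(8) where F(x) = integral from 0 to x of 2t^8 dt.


By the Fundamental Theorem of Calculus (Part 1):
If F(x) = integral from 0 to x of f(t) dt, then F'(x) = f(x)
Here f(t) = 2t^8
So F'(x) = 2x^8
Evaluate at x = 8:
F'(8) = 2 * 8^8
= 2 * 16777216
= 33554432

33554432


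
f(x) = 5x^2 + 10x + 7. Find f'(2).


Differentiate term by term using power and sum rules:
f(x) = 5x^2 + 10x + 7
f'(x) = 10x + 10
Substitute x = 2:
f'(2) = 10 * 2 + 10
= 20 + 10
= 30

30


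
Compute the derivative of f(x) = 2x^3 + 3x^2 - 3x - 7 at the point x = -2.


Differentiate f(x) = 2x^3 + 3x^2 - 3x - 7 term by term:
f'(x) = 6x^2 + 6x - 3
Substitute x = -2:
f'(-2) = 6 * (-2)^2 + 6 * (-2) - 3
= 24 - 12 - 3
= 9

9


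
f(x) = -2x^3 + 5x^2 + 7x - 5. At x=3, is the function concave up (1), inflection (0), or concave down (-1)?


Concavity is determined by the sign of f''(x).
f(x) = -2x^3 + 5x^2 + 7x - 5
f'(x) = -6x^2 + 10x + 7
f''(x) = -12x + 10
f''(3) = -12 * 3 + 10
= -36 + 10
= -26
Since f''(3) < 0, the function is concave down (-1)

-1


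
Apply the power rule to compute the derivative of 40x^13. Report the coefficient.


We apply the power rule: d/dx [ax^n] = a*n * x^(n-1)
d/dx [40x^13]
= 40 * 13 * x^(13-1)
= 520x^12
The coefficient is 520

520


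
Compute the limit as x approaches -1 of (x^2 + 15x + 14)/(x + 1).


Direct substitution gives 0/0, so we factor the numerator.
Factor: (x^2 + 15x + 14) = (x + 1)(x + 14)
Cancel the common factor (x + 1):
(x^2 + 15x + 14)/(x + 1) = (x + 14)
Now substitute x = -1:
= (-1) - (-14) = 13

13


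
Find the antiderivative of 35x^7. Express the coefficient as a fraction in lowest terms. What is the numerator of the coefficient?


Apply the power rule for integration:
integral of ax^n dx = a/(n+1) * x^(n+1) + C
integral of 35x^7 dx
= 35/8 * x^8 + C
The coefficient in lowest terms is 35/8, and its numerator is 35

35


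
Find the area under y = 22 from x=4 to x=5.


The area under a constant function y = 22 is a rectangle.
Width = 5 - 4 = 1
Height = 22
Area = width * height
= 1 * 22
= 22

22


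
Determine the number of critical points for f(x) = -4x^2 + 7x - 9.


Find where f'(x) = 0:
f'(x) = -8x + 7
Set f'(x) = 0:
-8x + 7 = 0
x = -7 / (-8) = 7/8
This is a linear equation in x, so there is exactly one solution.
Number of critical points: 1

1


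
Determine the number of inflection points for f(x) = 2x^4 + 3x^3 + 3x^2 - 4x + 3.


Inflection points occur where f''(x) = 0 and concavity changes.
f(x) = 2x^4 + 3x^3 + 3x^2 - 4x + 3
f'(x) = 8x^3 + 9x^2 + 6x - 4
f''(x) = 24x^2 + 18x + 6
This is a quadratic in x. Use the discriminant to count real roots.
Discriminant = (18)^2 - 4 * 24 * 6
= 324 - 576
= -252
Since discriminant < 0, f''(x) = 0 has no real solutions.
Number of inflection points: 0

0


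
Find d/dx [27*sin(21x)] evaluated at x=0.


Apply the chain rule to differentiate 27*sin(21x):
d/dx [27*sin(21x)]
= 27 * cos(21x) * d/dx(21x)
= 27 * 21 * cos(21x)
= 567 * cos(21x)
Evaluate at x = 0:
= 567 * cos(0)
= 567 * 1
= 567

567


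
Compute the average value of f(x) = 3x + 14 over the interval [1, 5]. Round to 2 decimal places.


Average value = 1/(b-a) * integral from a to b of f(x) dx
First compute the integral of 3x + 14:
F(x) = (3/2)x^2 + 14x
F(5) = 3/2 * 25 + 14 * 5 = 215/2
F(1) = 3/2 * 1 + 14 * 1 = 31/2
Integral = 215/2 - 31/2 = 92
Average = 92 / (5 - 1) = 92 / 4
= 23 = 23.00

23.00


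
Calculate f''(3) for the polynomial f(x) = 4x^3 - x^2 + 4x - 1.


First derivative:
f'(x) = 12x^2 - 2x + 4
Second derivative:
f''(x) = 24x - 2
Substitute x = 3:
f''(3) = 24 * 3 - 2
= 72 - 2
= 70

70


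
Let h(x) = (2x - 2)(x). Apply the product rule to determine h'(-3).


Let u(x) = 2x - 2 and v(x) = x
u'(x) = 2
v'(x) = 1
Product rule: h'(x) = u'(x)*v(x) + u(x)*v'(x)
= 2 * (x) + (2x - 2) * 1
At x = -3:
u(-3) = 2 * (-3) - 2 = -8
v(-3) = 1 * (-3) + 0 = -3
h'(-3) = 2 * (-3) + (-8) * 1
= -6 - 8
= -14

-14


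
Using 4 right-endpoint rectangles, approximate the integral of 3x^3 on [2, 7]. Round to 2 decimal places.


Right Riemann sum uses right endpoints of each subinterval.
Interval: [2, 7], n = 4
dx = (7 - 2) / 4 = 5/4
Right endpoints: [13/4, 9/2, 23/4, 7]
f values: [6591/64, 2187/8, 36501/64, 1029]
Sum = dx * (sum of f values)
= 5/4 * 31611/16
= 158055/64 ≈ 2469.61

2469.61


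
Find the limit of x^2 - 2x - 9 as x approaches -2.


Since polynomials are continuous, we use direct substitution.
lim(x->-2) of x^2 - 2x - 9
= 1 * (-2)^2 - 2 * (-2) - 9
= 4 + 4 - 9
= -1

-1


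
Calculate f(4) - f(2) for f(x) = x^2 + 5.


Net change = f(b) - f(a)
f(x) = x^2 + 5
Compute f(4):
f(4) = 1 * 4^2 + 0 * 4 + 5
= 16 + 0 + 5
= 21
Compute f(2):
f(2) = 1 * 2^2 + 0 * 2 + 5
= 4 + 0 + 5
= 9
Net change = 21 - 9 = 12

12


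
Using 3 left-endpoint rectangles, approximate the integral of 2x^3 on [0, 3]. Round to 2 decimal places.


Left Riemann sum uses left endpoints of each subinterval.
Interval: [0, 3], n = 3
dx = (3 - 0) / 3 = 1
Left endpoints: [0, 1, 2]
f values: [0, 2, 16]
Sum = dx * (sum of f values)
= 1 * 18
= 18 = 18.00

18.00


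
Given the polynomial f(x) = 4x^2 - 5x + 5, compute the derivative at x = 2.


Differentiate term by term using power and sum rules:
f(x) = 4x^2 - 5x + 5
f'(x) = 8x - 5
Substitute x = 2:
f'(2) = 8 * 2 - 5
= 16 - 5
= 11

11


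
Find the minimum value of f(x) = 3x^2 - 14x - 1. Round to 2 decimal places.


For a quadratic f(x) = ax^2 + bx + c with a > 0, the minimum is at the vertex.
Vertex x-coordinate: x = -b/(2a)
x = -(-14) / (2 * 3)
x = 14/6 = 7/3
Substitute back to find the minimum value:
f(7/3) = 3 * (7/3)^2 - 14 * (7/3) - 1
= 49/3 - 98/3 - 1
= -52/3 ≈ -17.33

-17.33


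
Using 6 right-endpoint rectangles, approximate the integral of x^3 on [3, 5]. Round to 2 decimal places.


Right Riemann sum uses right endpoints of each subinterval.
Interval: [3, 5], n = 6
dx = (5 - 3) / 6 = 1/3
Right endpoints: [10/3, 11/3, 4, 13/3, 14/3, 5]
f values: [1000/27, 1331/27, 64, 2197/27, 2744/27, 125]
Sum = dx * (sum of f values)
= 1/3 * 1375/3
= 1375/9 ≈ 152.78

152.78


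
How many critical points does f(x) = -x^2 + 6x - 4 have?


Find where f'(x) = 0:
f'(x) = -2x + 6
Set f'(x) = 0:
-2x + 6 = 0
x = -6 / (-2) = 3
This is a linear equation in x, so there is exactly one solution.
Number of critical points: 1

1


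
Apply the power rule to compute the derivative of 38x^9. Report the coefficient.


We apply the power rule: d/dx [ax^n] = a*n * x^(n-1)
d/dx [38x^9]
= 38 * 9 * x^(9-1)
= 342x^8
The coefficient is 342

342


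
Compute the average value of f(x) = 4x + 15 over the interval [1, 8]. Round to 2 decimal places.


Average value = 1/(b-a) * integral from a to b of f(x) dx
First compute the integral of 4x + 15:
F(x) = 2x^2 + 15x
F(8) = 2 * 64 + 15 * 8 = 248
F(1) = 2 * 1 + 15 * 1 = 17
Integral = 248 - 17 = 231
Average = 231 / (8 - 1) = 231 / 7
= 33 = 33.00

33.00


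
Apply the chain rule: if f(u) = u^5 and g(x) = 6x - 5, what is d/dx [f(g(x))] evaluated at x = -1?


Using the chain rule: (f(g(x)))' = f'(g(x)) * g'(x)
First, find g(-1):
g(-1) = 6 * (-1) - 5 = -11
Next, f'(u) = 5u^4
And g'(x) = 6
So f'(g(-1)) * g'(-1)
= 5 * (-11)^4 * 6
= 5 * 14641 * 6
= 439230

439230


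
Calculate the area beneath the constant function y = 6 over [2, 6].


The area under a constant function y = 6 is a rectangle.
Width = 6 - 2 = 4
Height = 6
Area = width * height
= 4 * 6
= 24

24


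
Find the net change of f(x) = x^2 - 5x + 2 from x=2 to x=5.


Net change = f(b) - f(a)
f(x) = x^2 - 5x + 2
Compute f(5):
f(5) = 1 * 5^2 - 5 * 5 + 2
= 25 - 25 + 2
= 2
Compute f(2):
f(2) = 1 * 2^2 - 5 * 2 + 2
= 4 - 10 + 2
= -4
Net change = 2 - (-4) = 6

6


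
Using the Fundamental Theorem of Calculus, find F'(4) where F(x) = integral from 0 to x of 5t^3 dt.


By the Fundamental Theorem of Calculus (Part 1):
If F(x) = integral from 0 to x of f(t) dt, then F'(x) = f(x)
Here f(t) = 5t^3
So F'(x) = 5x^3
Evaluate at x = 4:
F'(4) = 5 * 4^3
= 5 * 64
= 320

320


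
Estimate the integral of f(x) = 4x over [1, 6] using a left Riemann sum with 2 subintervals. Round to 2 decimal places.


Left Riemann sum uses left endpoints of each subinterval.
Interval: [1, 6], n = 2
dx = (6 - 1) / 2 = 5/2
Left endpoints: [1, 7/2]
f values: [4, 14]
Sum = dx * (sum of f values)
= 5/2 * 18
= 45 = 45.00

45.00


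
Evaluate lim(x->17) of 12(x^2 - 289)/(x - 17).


Direct substitution gives 0/0, so we factor the numerator.
Factor: 12(x^2 - 289) = 12 * (x - 17)(x + 17)
Cancel the common factor (x - 17):
12(x^2 - 289)/(x - 17) = 12 * (x + 17)
Now substitute x = 17:
= 12 * (17 + 17) = 408

408


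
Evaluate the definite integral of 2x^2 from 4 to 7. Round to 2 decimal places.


Find the antiderivative of 2x^2:
F(x) = 2/3 * x^3
Apply the Fundamental Theorem of Calculus:
F(7) - F(4)
= 2/3 * 7^3 - 2/3 * 4^3
= 2/3 * (343 - 64)
= 2/3 * 279
= 186 = 186.00

186.00


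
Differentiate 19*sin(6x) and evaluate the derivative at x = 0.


Apply the chain rule to differentiate 19*sin(6x):
d/dx [19*sin(6x)]
= 19 * cos(6x) * d/dx(6x)
= 19 * 6 * cos(6x)
= 114 * cos(6x)
Evaluate at x = 0:
= 114 * cos(0)
= 114 * 1
= 114

114


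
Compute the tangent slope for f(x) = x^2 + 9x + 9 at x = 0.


The slope of the tangent line equals f'(x) at the point.
f(x) = x^2 + 9x + 9
f'(x) = 2x + 9
At x = 0:
f'(0) = 2 * 0 + 9
= 0 + 9
= 9

9


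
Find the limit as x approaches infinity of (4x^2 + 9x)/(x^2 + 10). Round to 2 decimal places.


For limits at infinity with equal-degree polynomials,
we compare leading coefficients.
Numerator leading term: 4x^2
Denominator leading term: x^2
Divide both by x^2:
lim = (4 + 9/x) / (1 + 10/x^2)
As x -> infinity, the 1/x and 1/x^2 terms vanish:
= 4/1 = 4 = 4.00

4.00


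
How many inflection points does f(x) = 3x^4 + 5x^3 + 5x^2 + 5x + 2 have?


Inflection points occur where f''(x) = 0 and concavity changes.
f(x) = 3x^4 + 5x^3 + 5x^2 + 5x + 2
f'(x) = 12x^3 + 15x^2 + 10x + 5
f''(x) = 36x^2 + 30x + 10
This is a quadratic in x. Use the discriminant to count real roots.
Discriminant = (30)^2 - 4 * 36 * 10
= 900 - 1440
= -540
Since discriminant < 0, f''(x) = 0 has no real solutions.
Number of inflection points: 0

0


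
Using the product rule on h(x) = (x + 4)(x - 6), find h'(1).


Let u(x) = x + 4 and v(x) = x - 6
u'(x) = 1
v'(x) = 1
Product rule: h'(x) = u'(x)*v(x) + u(x)*v'(x)
= 1 * (x - 6) + (x + 4) * 1
At x = 1:
u(1) = 1 * 1 + 4 = 5
v(1) = 1 * 1 - 6 = -5
h'(1) = 1 * (-5) + 5 * 1
= -5 + 5
= 0

0


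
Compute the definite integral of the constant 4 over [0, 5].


The integral of a constant k over [a, b] equals k * (b - a).
integral from 0 to 5 of 4 dx
= 4 * (5 - 0)
= 4 * 5
= 20

20


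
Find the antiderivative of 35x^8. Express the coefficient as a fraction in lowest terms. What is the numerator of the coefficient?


Apply the power rule for integration:
integral of ax^n dx = a/(n+1) * x^(n+1) + C
integral of 35x^8 dx
= 35/9 * x^9 + C
The coefficient in lowest terms is 35/9, and its numerator is 35

35


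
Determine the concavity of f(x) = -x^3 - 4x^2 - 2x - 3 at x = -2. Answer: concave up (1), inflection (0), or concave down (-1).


Concavity is determined by the sign of f''(x).
f(x) = -x^3 - 4x^2 - 2x - 3
f'(x) = -3x^2 - 8x - 2
f''(x) = -6x - 8
f''(-2) = -6 * (-2) - 8
= 12 - 8
= 4
Since f''(-2) > 0, the function is concave up (1)

1


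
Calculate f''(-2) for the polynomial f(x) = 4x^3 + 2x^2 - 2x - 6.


First derivative:
f'(x) = 12x^2 + 4x - 2
Second derivative:
f''(x) = 24x + 4
Substitute x = -2:
f''(-2) = 24 * (-2) + 4
= -48 + 4
= -44

-44


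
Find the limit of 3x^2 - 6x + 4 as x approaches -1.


Since polynomials are continuous, we use direct substitution.
lim(x->-1) of 3x^2 - 6x + 4
= 3 * (-1)^2 - 6 * (-1) + 4
= 3 + 6 + 4
= 13

13


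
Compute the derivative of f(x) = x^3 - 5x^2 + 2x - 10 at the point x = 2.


Differentiate f(x) = x^3 - 5x^2 + 2x - 10 term by term:
f'(x) = 3x^2 - 10x + 2
Substitute x = 2:
f'(2) = 3 * 2^2 - 10 * 2 + 2
= 12 - 20 + 2
= -6

-6


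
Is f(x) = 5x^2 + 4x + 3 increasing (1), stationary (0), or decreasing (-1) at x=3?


Compute f'(x) to determine behavior:
f'(x) = 10x + 4
f'(3) = 10 * 3 + 4
= 30 + 4
= 34
Since f'(3) > 0, the function is increasing (1)

1


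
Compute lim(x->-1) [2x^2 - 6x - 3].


Since polynomials are continuous, we use direct substitution.
lim(x->-1) of 2x^2 - 6x - 3
= 2 * (-1)^2 - 6 * (-1) - 3
= 2 + 6 - 3
= 5

5


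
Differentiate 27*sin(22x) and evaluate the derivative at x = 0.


Apply the chain rule to differentiate 27*sin(22x):
d/dx [27*sin(22x)]
= 27 * cos(22x) * d/dx(22x)
= 27 * 22 * cos(22x)
= 594 * cos(22x)
Evaluate at x = 0:
= 594 * cos(0)
= 594 * 1
= 594

594


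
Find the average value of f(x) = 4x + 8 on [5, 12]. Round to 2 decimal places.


Average value = 1/(b-a) * integral from a to b of f(x) dx
First compute the integral of 4x + 8:
F(x) = 2x^2 + 8x
F(12) = 2 * 144 + 8 * 12 = 384
F(5) = 2 * 25 + 8 * 5 = 90
Integral = 384 - 90 = 294
Average = 294 / (12 - 5) = 294 / 7
= 42 = 42.00

42.00


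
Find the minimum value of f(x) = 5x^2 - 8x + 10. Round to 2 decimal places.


For a quadratic f(x) = ax^2 + bx + c with a > 0, the minimum is at the vertex.
Vertex x-coordinate: x = -b/(2a)
x = -(-8) / (2 * 5)
x = 8/10 = 4/5
Substitute back to find the minimum value:
f(4/5) = 5 * (4/5)^2 - 8 * (4/5) + 10
= 16/5 - 32/5 + 10
= 34/5 = 6.80

6.80


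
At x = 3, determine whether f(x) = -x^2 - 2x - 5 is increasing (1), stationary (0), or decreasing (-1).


Compute f'(x) to determine behavior:
f'(x) = -2x - 2
f'(3) = -2 * 3 - 2
= -6 - 2
= -8
Since f'(3) < 0, the function is decreasing (-1)

-1


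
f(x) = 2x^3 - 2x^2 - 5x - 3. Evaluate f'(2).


Differentiate f(x) = 2x^3 - 2x^2 - 5x - 3 term by term:
f'(x) = 6x^2 - 4x - 5
Substitute x = 2:
f'(2) = 6 * 2^2 - 4 * 2 - 5
= 24 - 8 - 5
= 11

11


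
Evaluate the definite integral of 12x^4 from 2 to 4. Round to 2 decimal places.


Find the antiderivative of 12x^4:
F(x) = 12/5 * x^5
Apply the Fundamental Theorem of Calculus:
F(4) - F(2)
= 12/5 * 4^5 - 12/5 * 2^5
= 12/5 * (1024 - 32)
= 12/5 * 992
= 11904/5 = 2380.80

2380.80


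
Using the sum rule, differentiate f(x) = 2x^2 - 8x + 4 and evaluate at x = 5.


Differentiate term by term using power and sum rules:
f(x) = 2x^2 - 8x + 4
f'(x) = 4x - 8
Substitute x = 5:
f'(5) = 4 * 5 - 8
= 20 - 8
= 12

12


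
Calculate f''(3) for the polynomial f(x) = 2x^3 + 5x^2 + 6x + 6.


First derivative:
f'(x) = 6x^2 + 10x + 6
Second derivative:
f''(x) = 12x + 10
Substitute x = 3:
f''(3) = 12 * 3 + 10
= 36 + 10
= 46

46


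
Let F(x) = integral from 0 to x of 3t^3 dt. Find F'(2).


By the Fundamental Theorem of Calculus (Part 1):
If F(x) = integral from 0 to x of f(t) dt, then F'(x) = f(x)
Here f(t) = 3t^3
So F'(x) = 3x^3
Evaluate at x = 2:
F'(2) = 3 * 2^3
= 3 * 8
= 24

24


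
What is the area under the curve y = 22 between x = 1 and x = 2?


The area under a constant function y = 22 is a rectangle.
Width = 2 - 1 = 1
Height = 22
Area = width * height
= 1 * 22
= 22

22


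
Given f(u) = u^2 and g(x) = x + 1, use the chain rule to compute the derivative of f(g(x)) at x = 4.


Using the chain rule: (f(g(x)))' = f'(g(x)) * g'(x)
First, find g(4):
g(4) = 1 * 4 + 1 = 5
Next, f'(u) = 2u
And g'(x) = 1
So f'(g(4)) * g'(4)
= 2 * 5 * 1
= 10

10


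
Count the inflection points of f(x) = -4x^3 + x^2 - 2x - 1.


Inflection points occur where f''(x) = 0 and concavity changes.
f(x) = -4x^3 + x^2 - 2x - 1
f'(x) = -12x^2 + 2x - 2
f''(x) = -24x + 2
Set f''(x) = 0:
-24x + 2 = 0
x = -2 / (-24) = 1/12
Since f''(x) is linear (degree 1), it changes sign at this point.
Therefore there is exactly 1 inflection point.

1


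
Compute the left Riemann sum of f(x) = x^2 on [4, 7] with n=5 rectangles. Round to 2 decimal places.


Left Riemann sum uses left endpoints of each subinterval.
Interval: [4, 7], n = 5
dx = (7 - 4) / 5 = 3/5
Left endpoints: [4, 23/5, 26/5, 29/5, 32/5]
f values: [16, 529/25, 676/25, 841/25, 1024/25]
Sum = dx * (sum of f values)
= 3/5 * 694/5
= 2082/25 = 83.28

83.28


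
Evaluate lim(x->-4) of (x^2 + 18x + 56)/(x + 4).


Direct substitution gives 0/0, so we factor the numerator.
Factor: (x^2 + 18x + 56) = (x + 4)(x + 14)
Cancel the common factor (x + 4):
(x^2 + 18x + 56)/(x + 4) = (x + 14)
Now substitute x = -4:
= (-4) - (-14) = 10

10


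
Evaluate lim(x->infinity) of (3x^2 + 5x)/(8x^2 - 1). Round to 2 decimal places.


For limits at infinity with equal-degree polynomials,
we compare leading coefficients.
Numerator leading term: 3x^2
Denominator leading term: 8x^2
Divide both by x^2:
lim = (3 + 5/x) / (8 - 1/x^2)
As x -> infinity, the 1/x and 1/x^2 terms vanish:
= 3/8 ≈ 0.38

0.38


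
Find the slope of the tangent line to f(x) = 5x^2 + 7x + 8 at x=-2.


The slope of the tangent line equals f'(x) at the point.
f(x) = 5x^2 + 7x + 8
f'(x) = 10x + 7
At x = -2:
f'(-2) = 10 * (-2) + 7
= -20 + 7
= -13

-13


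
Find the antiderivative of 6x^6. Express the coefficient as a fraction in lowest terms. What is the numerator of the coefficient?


Apply the power rule for integration:
integral of ax^n dx = a/(n+1) * x^(n+1) + C
integral of 6x^6 dx
= 6/7 * x^7 + C
The coefficient in lowest terms is 6/7, and its numerator is 6

6


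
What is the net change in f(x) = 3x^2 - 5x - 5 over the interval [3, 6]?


Net change = f(b) - f(a)
f(x) = 3x^2 - 5x - 5
Compute f(6):
f(6) = 3 * 6^2 - 5 * 6 - 5
= 108 - 30 - 5
= 73
Compute f(3):
f(3) = 3 * 3^2 - 5 * 3 - 5
= 27 - 15 - 5
= 7
Net change = 73 - 7 = 66

66


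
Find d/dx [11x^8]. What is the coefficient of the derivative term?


We apply the power rule: d/dx [ax^n] = a*n * x^(n-1)
d/dx [11x^8]
= 11 * 8 * x^(8-1)
= 88x^7
The coefficient is 88

88


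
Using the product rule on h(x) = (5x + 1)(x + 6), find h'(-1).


Let u(x) = 5x + 1 and v(x) = x + 6
u'(x) = 5
v'(x) = 1
Product rule: h'(x) = u'(x)*v(x) + u(x)*v'(x)
= 5 * (x + 6) + (5x + 1) * 1
At x = -1:
u(-1) = 5 * (-1) + 1 = -4
v(-1) = 1 * (-1) + 6 = 5
h'(-1) = 5 * 5 + (-4) * 1
= 25 - 4
= 21

21


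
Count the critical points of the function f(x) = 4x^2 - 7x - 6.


Find where f'(x) = 0:
f'(x) = 8x - 7
Set f'(x) = 0:
8x - 7 = 0
x = 7 / 8 = 7/8
This is a linear equation in x, so there is exactly one solution.
Number of critical points: 1

1


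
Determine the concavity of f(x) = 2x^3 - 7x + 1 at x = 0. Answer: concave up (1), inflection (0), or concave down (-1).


Concavity is determined by the sign of f''(x).
f(x) = 2x^3 - 7x + 1
f'(x) = 6x^2 - 7
f''(x) = 12x
f''(0) = 12 * 0 + 0
= 0 + 0
= 0
f''(0) = 0, and f''(x) is linear with nonzero slope 12, so f'' changes sign at x = 0. Hence the function is at an inflection point (0)

0


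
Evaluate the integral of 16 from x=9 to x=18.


The integral of a constant k over [a, b] equals k * (b - a).
integral from 9 to 18 of 16 dx
= 16 * (18 - 9)
= 16 * 9
= 144

144


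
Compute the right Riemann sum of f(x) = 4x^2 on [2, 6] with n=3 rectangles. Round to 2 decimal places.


Right Riemann sum uses right endpoints of each subinterval.
Interval: [2, 6], n = 3
dx = (6 - 2) / 3 = 4/3
Right endpoints: [10/3, 14/3, 6]
f values: [400/9, 784/9, 144]
Sum = dx * (sum of f values)
= 4/3 * 2480/9
= 9920/27 ≈ 367.41

367.41


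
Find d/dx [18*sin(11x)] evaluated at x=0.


Apply the chain rule to differentiate 18*sin(11x):
d/dx [18*sin(11x)]
= 18 * cos(11x) * d/dx(11x)
= 18 * 11 * cos(11x)
= 198 * cos(11x)
Evaluate at x = 0:
= 198 * cos(0)
= 198 * 1
= 198

198


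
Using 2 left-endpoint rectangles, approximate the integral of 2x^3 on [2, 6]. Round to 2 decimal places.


Left Riemann sum uses left endpoints of each subinterval.
Interval: [2, 6], n = 2
dx = (6 - 2) / 2 = 2
Left endpoints: [2, 4]
f values: [16, 128]
Sum = dx * (sum of f values)
= 2 * 144
= 288 = 288.00

288.00


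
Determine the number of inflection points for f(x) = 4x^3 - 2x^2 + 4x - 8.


Inflection points occur where f''(x) = 0 and concavity changes.
f(x) = 4x^3 - 2x^2 + 4x - 8
f'(x) = 12x^2 - 4x + 4
f''(x) = 24x - 4
Set f''(x) = 0:
24x - 4 = 0
x = 4 / 24 = 1/6
Since f''(x) is linear (degree 1), it changes sign at this point.
Therefore there is exactly 1 inflection point.

1


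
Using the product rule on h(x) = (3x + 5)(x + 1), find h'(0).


Let u(x) = 3x + 5 and v(x) = x + 1
u'(x) = 3
v'(x) = 1
Product rule: h'(x) = u'(x)*v(x) + u(x)*v'(x)
= 3 * (x + 1) + (3x + 5) * 1
At x = 0:
u(0) = 3 * 0 + 5 = 5
v(0) = 1 * 0 + 1 = 1
h'(0) = 3 * 1 + 5 * 1
= 3 + 5
= 8

8


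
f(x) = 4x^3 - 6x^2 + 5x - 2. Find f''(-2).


First derivative:
f'(x) = 12x^2 - 12x + 5
Second derivative:
f''(x) = 24x - 12
Substitute x = -2:
f''(-2) = 24 * (-2) - 12
= -48 - 12
= -60

-60


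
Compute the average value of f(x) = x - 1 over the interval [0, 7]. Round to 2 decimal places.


Average value = 1/(b-a) * integral from a to b of f(x) dx
First compute the integral of x - 1:
F(x) = (1/2)x^2 - x
F(7) = 1/2 * 49 - 1 * 7 = 35/2
F(0) = 1/2 * 0 - 1 * 0 = 0
Integral = 35/2 - 0 = 35/2
Average = (35/2) / (7 - 0) = (35/2) / 7
= 5/2 = 2.50

2.50


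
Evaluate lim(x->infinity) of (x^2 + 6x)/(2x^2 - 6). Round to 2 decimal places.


For limits at infinity with equal-degree polynomials,
we compare leading coefficients.
Numerator leading term: x^2
Denominator leading term: 2x^2
Divide both by x^2:
lim = (1 + 6/x) / (2 - 6/x^2)
As x -> infinity, the 1/x and 1/x^2 terms vanish:
= 1/2 = 0.50

0.50


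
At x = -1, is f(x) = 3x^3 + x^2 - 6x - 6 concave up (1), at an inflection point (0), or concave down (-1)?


Concavity is determined by the sign of f''(x).
f(x) = 3x^3 + x^2 - 6x - 6
f'(x) = 9x^2 + 2x - 6
f''(x) = 18x + 2
f''(-1) = 18 * (-1) + 2
= -18 + 2
= -16
Since f''(-1) < 0, the function is concave down (-1)

-1


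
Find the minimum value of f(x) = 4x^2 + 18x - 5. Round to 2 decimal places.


For a quadratic f(x) = ax^2 + bx + c with a > 0, the minimum is at the vertex.
Vertex x-coordinate: x = -b/(2a)
x = -(18) / (2 * 4)
x = -18/8 = -9/4
Substitute back to find the minimum value:
f(-9/4) = 4 * (-9/4)^2 + 18 * (-9/4) - 5
= 81/4 - 81/2 - 5
= -101/4 = -25.25

-25.25


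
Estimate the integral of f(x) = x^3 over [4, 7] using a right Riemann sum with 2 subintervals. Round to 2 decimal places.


Right Riemann sum uses right endpoints of each subinterval.
Interval: [4, 7], n = 2
dx = (7 - 4) / 2 = 3/2
Right endpoints: [11/2, 7]
f values: [1331/8, 343]
Sum = dx * (sum of f values)
= 3/2 * 4075/8
= 12225/16 ≈ 764.06

764.06


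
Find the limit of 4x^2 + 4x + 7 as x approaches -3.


Since polynomials are continuous, we use direct substitution.
lim(x->-3) of 4x^2 + 4x + 7
= 4 * (-3)^2 + 4 * (-3) + 7
= 36 - 12 + 7
= 31

31


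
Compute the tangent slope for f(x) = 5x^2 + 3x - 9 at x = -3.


The slope of the tangent line equals f'(x) at the point.
f(x) = 5x^2 + 3x - 9
f'(x) = 10x + 3
At x = -3:
f'(-3) = 10 * (-3) + 3
= -30 + 3
= -27

-27


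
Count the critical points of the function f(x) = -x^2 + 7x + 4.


Find where f'(x) = 0:
f'(x) = -2x + 7
Set f'(x) = 0:
-2x + 7 = 0
x = -7 / (-2) = 7/2
This is a linear equation in x, so there is exactly one solution.
Number of critical points: 1

1


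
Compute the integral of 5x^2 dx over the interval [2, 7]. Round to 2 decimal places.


Find the antiderivative of 5x^2:
F(x) = 5/3 * x^3
Apply the Fundamental Theorem of Calculus:
F(7) - F(2)
= 5/3 * 7^3 - 5/3 * 2^3
= 5/3 * (343 - 8)
= 5/3 * 335
= 1675/3 ≈ 558.33

558.33


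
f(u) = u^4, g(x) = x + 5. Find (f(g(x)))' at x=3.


Using the chain rule: (f(g(x)))' = f'(g(x)) * g'(x)
First, find g(3):
g(3) = 1 * 3 + 5 = 8
Next, f'(u) = 4u^3
And g'(x) = 1
So f'(g(3)) * g'(3)
= 4 * 8^3 * 1
= 4 * 512 * 1
= 2048

2048


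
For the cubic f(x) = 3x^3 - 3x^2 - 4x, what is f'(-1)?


Differentiate f(x) = 3x^3 - 3x^2 - 4x term by term:
f'(x) = 9x^2 - 6x - 4
Substitute x = -1:
f'(-1) = 9 * (-1)^2 - 6 * (-1) - 4
= 9 + 6 - 4
= 11

11


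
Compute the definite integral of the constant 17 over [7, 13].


The integral of a constant k over [a, b] equals k * (b - a).
integral from 7 to 13 of 17 dx
= 17 * (13 - 7)
= 17 * 6
= 102

102


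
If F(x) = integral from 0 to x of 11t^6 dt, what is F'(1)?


By the Fundamental Theorem of Calculus (Part 1):
If F(x) = integral from 0 to x of f(t) dt, then F'(x) = f(x)
Here f(t) = 11t^6
So F'(x) = 11x^6
Evaluate at x = 1:
F'(1) = 11 * 1^6
= 11 * 1
= 11

11


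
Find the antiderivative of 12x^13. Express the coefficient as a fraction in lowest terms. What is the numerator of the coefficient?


Apply the power rule for integration:
integral of ax^n dx = a/(n+1) * x^(n+1) + C
integral of 12x^13 dx
= 12/14 * x^14 + C
= 6/7 * x^14 + C
The coefficient in lowest terms is 6/7, and its numerator is 6

6


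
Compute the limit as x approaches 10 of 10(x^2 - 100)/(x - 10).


Direct substitution gives 0/0, so we factor the numerator.
Factor: 10(x^2 - 100) = 10 * (x - 10)(x + 10)
Cancel the common factor (x - 10):
10(x^2 - 100)/(x - 10) = 10 * (x + 10)
Now substitute x = 10:
= 10 * (10 + 10) = 200

200


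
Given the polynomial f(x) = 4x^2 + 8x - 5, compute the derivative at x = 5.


Differentiate term by term using power and sum rules:
f(x) = 4x^2 + 8x - 5
f'(x) = 8x + 8
Substitute x = 5:
f'(5) = 8 * 5 + 8
= 40 + 8
= 48

48


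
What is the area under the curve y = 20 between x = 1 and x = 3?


The area under a constant function y = 20 is a rectangle.
Width = 3 - 1 = 2
Height = 20
Area = width * height
= 2 * 20
= 40

40


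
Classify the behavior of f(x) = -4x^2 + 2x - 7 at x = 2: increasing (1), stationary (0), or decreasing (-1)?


Compute f'(x) to determine behavior:
f'(x) = -8x + 2
f'(2) = -8 * 2 + 2
= -16 + 2
= -14
Since f'(2) < 0, the function is decreasing (-1)

-1


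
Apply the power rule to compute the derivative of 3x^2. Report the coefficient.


We apply the power rule: d/dx [ax^n] = a*n * x^(n-1)
d/dx [3x^2]
= 3 * 2 * x^(2-1)
= 6x
The coefficient is 6

6


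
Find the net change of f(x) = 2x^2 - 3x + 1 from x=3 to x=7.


Net change = f(b) - f(a)
f(x) = 2x^2 - 3x + 1
Compute f(7):
f(7) = 2 * 7^2 - 3 * 7 + 1
= 98 - 21 + 1
= 78
Compute f(3):
f(3) = 2 * 3^2 - 3 * 3 + 1
= 18 - 9 + 1
= 10
Net change = 78 - 10 = 68

68


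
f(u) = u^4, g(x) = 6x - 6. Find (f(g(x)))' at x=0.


Using the chain rule: (f(g(x)))' = f'(g(x)) * g'(x)
First, find g(0):
g(0) = 6 * 0 - 6 = -6
Next, f'(u) = 4u^3
And g'(x) = 6
So f'(g(0)) * g'(0)
= 4 * (-6)^3 * 6
= 4 * (-216) * 6
= -5184

-5184


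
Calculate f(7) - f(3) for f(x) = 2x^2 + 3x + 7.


Net change = f(b) - f(a)
f(x) = 2x^2 + 3x + 7
Compute f(7):
f(7) = 2 * 7^2 + 3 * 7 + 7
= 98 + 21 + 7
= 126
Compute f(3):
f(3) = 2 * 3^2 + 3 * 3 + 7
= 18 + 9 + 7
= 34
Net change = 126 - 34 = 92

92


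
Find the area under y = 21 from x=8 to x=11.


The area under a constant function y = 21 is a rectangle.
Width = 11 - 8 = 3
Height = 21
Area = width * height
= 3 * 21
= 63

63


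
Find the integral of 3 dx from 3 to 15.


The integral of a constant k over [a, b] equals k * (b - a).
integral from 3 to 15 of 3 dx
= 3 * (15 - 3)
= 3 * 12
= 36

36


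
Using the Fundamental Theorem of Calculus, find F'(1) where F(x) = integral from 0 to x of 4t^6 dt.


By the Fundamental Theorem of Calculus (Part 1):
If F(x) = integral from 0 to x of f(t) dt, then F'(x) = f(x)
Here f(t) = 4t^6
So F'(x) = 4x^6
Evaluate at x = 1:
F'(1) = 4 * 1^6
= 4 * 1
= 4

4


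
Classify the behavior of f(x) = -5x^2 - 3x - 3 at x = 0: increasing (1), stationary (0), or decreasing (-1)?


Compute f'(x) to determine behavior:
f'(x) = -10x - 3
f'(0) = -10 * 0 - 3
= 0 - 3
= -3
Since f'(0) < 0, the function is decreasing (-1)

-1


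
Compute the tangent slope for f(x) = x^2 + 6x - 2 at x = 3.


The slope of the tangent line equals f'(x) at the point.
f(x) = x^2 + 6x - 2
f'(x) = 2x + 6
At x = 3:
f'(3) = 2 * 3 + 6
= 6 + 6
= 12

12


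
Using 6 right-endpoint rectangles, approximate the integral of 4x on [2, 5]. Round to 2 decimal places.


Right Riemann sum uses right endpoints of each subinterval.
Interval: [2, 5], n = 6
dx = (5 - 2) / 6 = 1/2
Right endpoints: [5/2, 3, 7/2, 4, 9/2, 5]
f values: [10, 12, 14, 16, 18, 20]
Sum = dx * (sum of f values)
= 1/2 * 90
= 45 = 45.00

45.00


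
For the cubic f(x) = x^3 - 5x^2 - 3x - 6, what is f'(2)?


Differentiate f(x) = x^3 - 5x^2 - 3x - 6 term by term:
f'(x) = 3x^2 - 10x - 3
Substitute x = 2:
f'(2) = 3 * 2^2 - 10 * 2 - 3
= 12 - 20 - 3
= -11

-11


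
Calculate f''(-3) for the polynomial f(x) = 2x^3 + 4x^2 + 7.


First derivative:
f'(x) = 6x^2 + 8x
Second derivative:
f''(x) = 12x + 8
Substitute x = -3:
f''(-3) = 12 * (-3) + 8
= -36 + 8
= -28

-28


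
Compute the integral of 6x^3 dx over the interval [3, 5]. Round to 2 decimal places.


Find the antiderivative of 6x^3:
F(x) = 6/4 * x^4
Apply the Fundamental Theorem of Calculus:
F(5) - F(3)
= 6/4 * 5^4 - 6/4 * 3^4
= 6/4 * (625 - 81)
= 6/4 * 544
= 816 = 816.00

816.00


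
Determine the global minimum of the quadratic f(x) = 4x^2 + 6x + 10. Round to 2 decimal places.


For a quadratic f(x) = ax^2 + bx + c with a > 0, the minimum is at the vertex.
Vertex x-coordinate: x = -b/(2a)
x = -(6) / (2 * 4)
x = -6/8 = -3/4
Substitute back to find the minimum value:
f(-3/4) = 4 * (-3/4)^2 + 6 * (-3/4) + 10
= 9/4 - 9/2 + 10
= 31/4 = 7.75

7.75


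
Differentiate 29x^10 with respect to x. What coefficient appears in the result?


We apply the power rule: d/dx [ax^n] = a*n * x^(n-1)
d/dx [29x^10]
= 29 * 10 * x^(10-1)
= 290x^9
The coefficient is 290

290


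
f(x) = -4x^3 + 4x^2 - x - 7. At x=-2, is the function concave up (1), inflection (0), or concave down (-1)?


Concavity is determined by the sign of f''(x).
f(x) = -4x^3 + 4x^2 - x - 7
f'(x) = -12x^2 + 8x - 1
f''(x) = -24x + 8
f''(-2) = -24 * (-2) + 8
= 48 + 8
= 56
Since f''(-2) > 0, the function is concave up (1)

1


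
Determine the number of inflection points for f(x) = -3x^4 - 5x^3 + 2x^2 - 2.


Inflection points occur where f''(x) = 0 and concavity changes.
f(x) = -3x^4 - 5x^3 + 2x^2 - 2
f'(x) = -12x^3 - 15x^2 + 4x
f''(x) = -36x^2 - 30x + 4
This is a quadratic in x. Use the discriminant to count real roots.
Discriminant = (-30)^2 - 4 * (-36) * 4
= 900 - (-576)
= 1476
Since discriminant > 0, f''(x) = 0 has 2 distinct real solutions.
A quadratic with two distinct real roots changes sign at each root, so concavity changes at both.
Number of inflection points: 2

2


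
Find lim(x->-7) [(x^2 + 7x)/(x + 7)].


Direct substitution gives 0/0, so we factor the numerator.
Factor: (x^2 + 7x) = (x + 7)(x)
Cancel the common factor (x + 7):
(x^2 + 7x)/(x + 7) = (x)
Now substitute x = -7:
= (-7) - (0) = -7

-7


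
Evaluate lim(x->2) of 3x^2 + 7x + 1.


Since polynomials are continuous, we use direct substitution.
lim(x->2) of 3x^2 + 7x + 1
= 3 * 2^2 + 7 * 2 + 1
= 12 + 14 + 1
= 27

27


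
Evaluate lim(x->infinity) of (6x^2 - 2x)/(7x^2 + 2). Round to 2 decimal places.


For limits at infinity with equal-degree polynomials,
we compare leading coefficients.
Numerator leading term: 6x^2
Denominator leading term: 7x^2
Divide both by x^2:
lim = (6 - 2/x) / (7 + 2/x^2)
As x -> infinity, the 1/x and 1/x^2 terms vanish:
= 6/7 ≈ 0.86

0.86


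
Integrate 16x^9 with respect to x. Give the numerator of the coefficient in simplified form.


Apply the power rule for integration:
integral of ax^n dx = a/(n+1) * x^(n+1) + C
integral of 16x^9 dx
= 16/10 * x^10 + C
= 8/5 * x^10 + C
The coefficient in lowest terms is 8/5, and its numerator is 8

8


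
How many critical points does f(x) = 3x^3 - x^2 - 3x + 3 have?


Find where f'(x) = 0:
f(x) = 3x^3 - x^2 - 3x + 3
f'(x) = 9x^2 - 2x - 3
This is a quadratic in x. Use the discriminant to count real roots.
Discriminant = (-2)^2 - 4 * 9 * (-3)
= 4 - (-108)
= 112
Since discriminant > 0, f'(x) = 0 has 2 real solutions.
Number of critical points: 2

2


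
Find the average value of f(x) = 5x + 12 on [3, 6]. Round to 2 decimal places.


Average value = 1/(b-a) * integral from a to b of f(x) dx
First compute the integral of 5x + 12:
F(x) = (5/2)x^2 + 12x
F(6) = 5/2 * 36 + 12 * 6 = 162
F(3) = 5/2 * 9 + 12 * 3 = 117/2
Integral = 162 - 117/2 = 207/2
Average = (207/2) / (6 - 3) = (207/2) / 3
= 69/2 = 34.50

34.50


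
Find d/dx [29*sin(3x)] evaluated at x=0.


Apply the chain rule to differentiate 29*sin(3x):
d/dx [29*sin(3x)]
= 29 * cos(3x) * d/dx(3x)
= 29 * 3 * cos(3x)
= 87 * cos(3x)
Evaluate at x = 0:
= 87 * cos(0)
= 87 * 1
= 87

87


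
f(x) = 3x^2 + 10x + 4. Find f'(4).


Differentiate term by term using power and sum rules:
f(x) = 3x^2 + 10x + 4
f'(x) = 6x + 10
Substitute x = 4:
f'(4) = 6 * 4 + 10
= 24 + 10
= 34

34


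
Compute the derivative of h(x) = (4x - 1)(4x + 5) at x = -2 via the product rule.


Let u(x) = 4x - 1 and v(x) = 4x + 5
u'(x) = 4
v'(x) = 4
Product rule: h'(x) = u'(x)*v(x) + u(x)*v'(x)
= 4 * (4x + 5) + (4x - 1) * 4
At x = -2:
u(-2) = 4 * (-2) - 1 = -9
v(-2) = 4 * (-2) + 5 = -3
h'(-2) = 4 * (-3) + (-9) * 4
= -12 - 36
= -48

-48


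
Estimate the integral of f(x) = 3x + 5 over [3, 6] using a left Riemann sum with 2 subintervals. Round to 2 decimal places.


Left Riemann sum uses left endpoints of each subinterval.
Interval: [3, 6], n = 2
dx = (6 - 3) / 2 = 3/2
Left endpoints: [3, 9/2]
f values: [14, 37/2]
Sum = dx * (sum of f values)
= 3/2 * 65/2
= 195/4 = 48.75

48.75


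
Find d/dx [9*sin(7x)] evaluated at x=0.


Apply the chain rule to differentiate 9*sin(7x):
d/dx [9*sin(7x)]
= 9 * cos(7x) * d/dx(7x)
= 9 * 7 * cos(7x)
= 63 * cos(7x)
Evaluate at x = 0:
= 63 * cos(0)
= 63 * 1
= 63

63


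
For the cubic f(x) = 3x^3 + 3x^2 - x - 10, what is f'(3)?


Differentiate f(x) = 3x^3 + 3x^2 - x - 10 term by term:
f'(x) = 9x^2 + 6x - 1
Substitute x = 3:
f'(3) = 9 * 3^2 + 6 * 3 - 1
= 81 + 18 - 1
= 98

98


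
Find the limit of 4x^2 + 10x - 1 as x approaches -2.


Since polynomials are continuous, we use direct substitution.
lim(x->-2) of 4x^2 + 10x - 1
= 4 * (-2)^2 + 10 * (-2) - 1
= 16 - 20 - 1
= -5

-5


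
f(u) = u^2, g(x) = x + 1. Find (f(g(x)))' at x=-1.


Using the chain rule: (f(g(x)))' = f'(g(x)) * g'(x)
First, find g(-1):
g(-1) = 1 * (-1) + 1 = 0
Next, f'(u) = 2u
And g'(x) = 1
So f'(g(-1)) * g'(-1)
= 2 * 0 * 1
= 0

0


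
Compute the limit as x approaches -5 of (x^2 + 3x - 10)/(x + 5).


Direct substitution gives 0/0, so we factor the numerator.
Factor: (x^2 + 3x - 10) = (x + 5)(x - 2)
Cancel the common factor (x + 5):
(x^2 + 3x - 10)/(x + 5) = (x - 2)
Now substitute x = -5:
= (-5) - (2) = -7

-7


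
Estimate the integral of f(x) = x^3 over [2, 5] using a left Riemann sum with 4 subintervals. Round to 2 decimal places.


Left Riemann sum uses left endpoints of each subinterval.
Interval: [2, 5], n = 4
dx = (5 - 2) / 4 = 3/4
Left endpoints: [2, 11/4, 7/2, 17/4]
f values: [8, 1331/64, 343/8, 4913/64]
Sum = dx * (sum of f values)
= 3/4 * 2375/16
= 7125/64 ≈ 111.33

111.33
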